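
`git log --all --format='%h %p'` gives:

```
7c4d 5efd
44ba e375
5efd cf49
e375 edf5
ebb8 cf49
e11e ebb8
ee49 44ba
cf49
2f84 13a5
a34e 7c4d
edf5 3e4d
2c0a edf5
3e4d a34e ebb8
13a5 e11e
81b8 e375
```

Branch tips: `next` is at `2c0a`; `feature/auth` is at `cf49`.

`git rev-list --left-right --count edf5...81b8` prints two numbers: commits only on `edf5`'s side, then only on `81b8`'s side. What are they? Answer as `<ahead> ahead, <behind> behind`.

Reachable from edf5: {3e4d, 5efd, 7c4d, a34e, cf49, ebb8, edf5}.
Reachable from 81b8: {3e4d, 5efd, 7c4d, 81b8, a34e, cf49, e375, ebb8, edf5}.
Only in edf5's history (ahead): {} — 0.
Only in 81b8's history (behind): {81b8, e375} — 2.

0 ahead, 2 behind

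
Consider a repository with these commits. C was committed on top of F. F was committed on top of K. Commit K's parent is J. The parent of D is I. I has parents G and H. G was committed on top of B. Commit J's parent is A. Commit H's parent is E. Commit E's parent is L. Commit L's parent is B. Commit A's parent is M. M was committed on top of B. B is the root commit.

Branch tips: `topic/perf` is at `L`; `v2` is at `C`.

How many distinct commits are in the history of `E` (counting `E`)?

Walking parent pointers from E: reachable set = {B, E, L}.
That is 3 commits.

3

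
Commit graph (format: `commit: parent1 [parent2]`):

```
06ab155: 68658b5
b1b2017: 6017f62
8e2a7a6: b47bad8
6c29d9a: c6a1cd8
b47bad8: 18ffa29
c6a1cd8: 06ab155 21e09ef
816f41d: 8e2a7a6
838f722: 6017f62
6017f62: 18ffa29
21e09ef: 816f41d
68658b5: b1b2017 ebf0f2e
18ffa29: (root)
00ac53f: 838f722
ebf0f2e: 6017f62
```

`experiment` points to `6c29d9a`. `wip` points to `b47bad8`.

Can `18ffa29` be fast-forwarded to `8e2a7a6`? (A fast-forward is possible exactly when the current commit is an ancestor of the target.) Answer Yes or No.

A fast-forward from 18ffa29 to 8e2a7a6 is possible iff 18ffa29 is an ancestor of 8e2a7a6.
Ancestors of 8e2a7a6: {18ffa29, 8e2a7a6, b47bad8}.
18ffa29 is among them, so fast-forward is possible.

Yes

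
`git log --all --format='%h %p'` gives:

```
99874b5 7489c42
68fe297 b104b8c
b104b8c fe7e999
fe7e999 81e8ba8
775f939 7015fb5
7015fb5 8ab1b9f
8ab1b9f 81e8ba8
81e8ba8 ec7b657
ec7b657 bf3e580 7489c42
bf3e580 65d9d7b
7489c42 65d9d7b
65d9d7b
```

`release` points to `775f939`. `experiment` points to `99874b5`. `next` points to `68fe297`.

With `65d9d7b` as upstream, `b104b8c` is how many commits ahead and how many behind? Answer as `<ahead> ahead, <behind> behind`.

Reachable from b104b8c: {65d9d7b, 7489c42, 81e8ba8, b104b8c, bf3e580, ec7b657, fe7e999}.
Reachable from 65d9d7b: {65d9d7b}.
Only in b104b8c's history (ahead): {7489c42, 81e8ba8, b104b8c, bf3e580, ec7b657, fe7e999} — 6.
Only in 65d9d7b's history (behind): {} — 0.

6 ahead, 0 behind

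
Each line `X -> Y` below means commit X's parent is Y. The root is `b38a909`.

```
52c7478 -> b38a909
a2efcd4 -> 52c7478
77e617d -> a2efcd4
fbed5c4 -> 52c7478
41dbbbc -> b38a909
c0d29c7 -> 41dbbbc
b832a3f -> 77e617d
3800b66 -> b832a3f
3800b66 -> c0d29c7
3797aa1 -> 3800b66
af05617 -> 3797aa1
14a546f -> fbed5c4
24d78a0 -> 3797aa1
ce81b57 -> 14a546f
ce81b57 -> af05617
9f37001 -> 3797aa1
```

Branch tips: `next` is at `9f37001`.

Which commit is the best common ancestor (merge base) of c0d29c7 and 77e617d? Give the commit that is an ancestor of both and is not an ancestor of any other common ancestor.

Ancestors of c0d29c7: {41dbbbc, b38a909, c0d29c7}.
Ancestors of 77e617d: {52c7478, 77e617d, a2efcd4, b38a909}.
Common ancestors: {b38a909}.
The only common ancestor is b38a909, so it is the merge base.

b38a909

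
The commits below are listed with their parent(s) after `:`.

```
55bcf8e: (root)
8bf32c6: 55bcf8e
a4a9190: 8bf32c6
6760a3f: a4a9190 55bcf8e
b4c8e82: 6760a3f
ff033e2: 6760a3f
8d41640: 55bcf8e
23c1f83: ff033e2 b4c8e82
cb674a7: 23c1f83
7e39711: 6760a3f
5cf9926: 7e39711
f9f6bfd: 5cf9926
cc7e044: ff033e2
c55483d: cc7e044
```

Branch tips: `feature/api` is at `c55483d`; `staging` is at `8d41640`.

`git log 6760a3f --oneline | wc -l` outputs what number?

4

Walking parent pointers from 6760a3f: reachable set = {55bcf8e, 6760a3f, 8bf32c6, a4a9190}.
That is 4 commits.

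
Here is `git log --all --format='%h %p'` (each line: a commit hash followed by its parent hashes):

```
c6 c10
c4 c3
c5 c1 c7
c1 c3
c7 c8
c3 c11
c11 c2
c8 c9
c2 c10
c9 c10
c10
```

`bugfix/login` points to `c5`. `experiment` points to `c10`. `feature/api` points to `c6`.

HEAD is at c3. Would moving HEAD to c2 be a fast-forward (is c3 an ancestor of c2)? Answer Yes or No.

No

A fast-forward from c3 to c2 is possible iff c3 is an ancestor of c2.
Ancestors of c2: {c10, c2}.
c3 is not among them, so fast-forward is not possible.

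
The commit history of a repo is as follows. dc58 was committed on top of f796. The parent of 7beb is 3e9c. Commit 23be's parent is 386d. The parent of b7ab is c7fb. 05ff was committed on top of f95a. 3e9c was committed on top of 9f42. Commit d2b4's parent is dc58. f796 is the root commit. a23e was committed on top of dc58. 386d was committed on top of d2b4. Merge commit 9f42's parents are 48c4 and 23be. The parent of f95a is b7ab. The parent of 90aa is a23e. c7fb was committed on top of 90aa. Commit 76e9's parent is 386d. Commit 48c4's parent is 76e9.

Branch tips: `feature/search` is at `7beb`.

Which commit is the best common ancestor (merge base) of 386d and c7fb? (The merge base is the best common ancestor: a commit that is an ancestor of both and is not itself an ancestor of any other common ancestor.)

Ancestors of 386d: {386d, d2b4, dc58, f796}.
Ancestors of c7fb: {90aa, a23e, c7fb, dc58, f796}.
Common ancestors: {dc58, f796}.
Among these, dc58 is not an ancestor of any other common ancestor — it is the merge base.

dc58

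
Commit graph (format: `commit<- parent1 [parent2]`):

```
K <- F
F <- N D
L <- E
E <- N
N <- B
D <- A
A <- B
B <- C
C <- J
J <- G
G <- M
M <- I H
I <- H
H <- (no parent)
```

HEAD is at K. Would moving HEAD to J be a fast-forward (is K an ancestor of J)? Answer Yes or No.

No

A fast-forward from K to J is possible iff K is an ancestor of J.
Ancestors of J: {G, H, I, J, M}.
K is not among them, so fast-forward is not possible.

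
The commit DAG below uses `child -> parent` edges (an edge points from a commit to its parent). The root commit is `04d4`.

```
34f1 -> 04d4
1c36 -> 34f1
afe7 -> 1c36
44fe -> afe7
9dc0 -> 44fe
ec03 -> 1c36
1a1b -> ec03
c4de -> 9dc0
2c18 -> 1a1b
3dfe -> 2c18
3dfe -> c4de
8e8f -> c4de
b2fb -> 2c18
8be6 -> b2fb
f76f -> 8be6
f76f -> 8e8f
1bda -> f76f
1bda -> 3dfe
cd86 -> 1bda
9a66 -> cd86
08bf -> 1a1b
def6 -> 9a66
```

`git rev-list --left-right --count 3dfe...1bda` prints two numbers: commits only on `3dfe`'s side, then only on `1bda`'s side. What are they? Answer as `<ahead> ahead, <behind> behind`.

Reachable from 3dfe: {04d4, 1a1b, 1c36, 2c18, 34f1, 3dfe, 44fe, 9dc0, afe7, c4de, ec03}.
Reachable from 1bda: {04d4, 1a1b, 1bda, 1c36, 2c18, 34f1, 3dfe, 44fe, 8be6, 8e8f, 9dc0, afe7, b2fb, c4de, ec03, f76f}.
Only in 3dfe's history (ahead): {} — 0.
Only in 1bda's history (behind): {1bda, 8be6, 8e8f, b2fb, f76f} — 5.

0 ahead, 5 behind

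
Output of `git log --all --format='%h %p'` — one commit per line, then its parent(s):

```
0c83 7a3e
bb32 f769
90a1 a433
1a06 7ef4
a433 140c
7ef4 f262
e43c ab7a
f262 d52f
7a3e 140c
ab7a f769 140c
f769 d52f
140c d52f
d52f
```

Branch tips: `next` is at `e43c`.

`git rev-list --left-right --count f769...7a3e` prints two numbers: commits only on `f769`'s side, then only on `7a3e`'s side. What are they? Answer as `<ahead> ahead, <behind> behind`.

1 ahead, 2 behind

Reachable from f769: {d52f, f769}.
Reachable from 7a3e: {140c, 7a3e, d52f}.
Only in f769's history (ahead): {f769} — 1.
Only in 7a3e's history (behind): {140c, 7a3e} — 2.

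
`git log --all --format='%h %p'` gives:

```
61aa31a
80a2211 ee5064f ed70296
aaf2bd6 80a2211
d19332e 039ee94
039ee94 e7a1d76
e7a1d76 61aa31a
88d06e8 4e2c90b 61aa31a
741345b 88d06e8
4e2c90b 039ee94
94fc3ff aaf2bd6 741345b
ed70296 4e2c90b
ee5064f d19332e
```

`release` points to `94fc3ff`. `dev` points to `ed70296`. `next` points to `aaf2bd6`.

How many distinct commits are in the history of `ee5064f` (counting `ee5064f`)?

5

Walking parent pointers from ee5064f: reachable set = {039ee94, 61aa31a, d19332e, e7a1d76, ee5064f}.
That is 5 commits.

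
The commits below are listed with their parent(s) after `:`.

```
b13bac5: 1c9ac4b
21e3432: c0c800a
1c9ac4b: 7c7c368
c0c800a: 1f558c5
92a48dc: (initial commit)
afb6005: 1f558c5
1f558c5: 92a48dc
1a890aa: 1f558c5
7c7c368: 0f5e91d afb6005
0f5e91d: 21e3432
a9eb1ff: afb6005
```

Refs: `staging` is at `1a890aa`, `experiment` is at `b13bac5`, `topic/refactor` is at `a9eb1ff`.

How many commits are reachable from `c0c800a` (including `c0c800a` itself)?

3

Walking parent pointers from c0c800a: reachable set = {1f558c5, 92a48dc, c0c800a}.
That is 3 commits.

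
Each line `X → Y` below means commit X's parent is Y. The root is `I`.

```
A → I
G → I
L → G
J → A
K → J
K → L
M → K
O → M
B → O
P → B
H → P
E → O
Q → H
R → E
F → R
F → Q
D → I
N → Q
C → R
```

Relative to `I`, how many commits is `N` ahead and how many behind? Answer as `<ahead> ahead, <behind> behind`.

12 ahead, 0 behind

Reachable from N: {A, B, G, H, I, J, K, L, M, N, O, P, Q}.
Reachable from I: {I}.
Only in N's history (ahead): {A, B, G, H, J, K, L, M, N, O, P, Q} — 12.
Only in I's history (behind): {} — 0.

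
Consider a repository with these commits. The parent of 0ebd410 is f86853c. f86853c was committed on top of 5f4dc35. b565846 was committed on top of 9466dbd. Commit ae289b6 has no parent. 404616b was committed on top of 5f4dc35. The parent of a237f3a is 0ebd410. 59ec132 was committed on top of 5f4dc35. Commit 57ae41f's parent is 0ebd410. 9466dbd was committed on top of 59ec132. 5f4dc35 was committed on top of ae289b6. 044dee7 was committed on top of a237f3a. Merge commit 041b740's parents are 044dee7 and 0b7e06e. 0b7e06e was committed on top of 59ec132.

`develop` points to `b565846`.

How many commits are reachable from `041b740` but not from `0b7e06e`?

5

Reachable from 041b740: {041b740, 044dee7, 0b7e06e, 0ebd410, 59ec132, 5f4dc35, a237f3a, ae289b6, f86853c}.
Reachable from 0b7e06e: {0b7e06e, 59ec132, 5f4dc35, ae289b6}.
In 041b740's history but not 0b7e06e's: {041b740, 044dee7, 0ebd410, a237f3a, f86853c} — 5 commits.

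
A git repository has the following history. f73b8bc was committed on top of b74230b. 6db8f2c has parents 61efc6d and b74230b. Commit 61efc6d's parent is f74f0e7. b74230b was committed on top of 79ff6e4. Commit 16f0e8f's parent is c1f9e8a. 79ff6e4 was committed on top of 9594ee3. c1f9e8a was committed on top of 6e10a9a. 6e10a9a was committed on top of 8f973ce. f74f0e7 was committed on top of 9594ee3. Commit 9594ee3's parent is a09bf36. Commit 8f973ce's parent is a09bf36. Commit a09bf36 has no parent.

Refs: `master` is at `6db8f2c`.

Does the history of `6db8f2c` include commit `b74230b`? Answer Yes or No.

Yes

Ancestors of 6db8f2c (commits reachable by following parents): {61efc6d, 6db8f2c, 79ff6e4, 9594ee3, a09bf36, b74230b, f74f0e7}.
b74230b is in that set, so it is an ancestor of 6db8f2c.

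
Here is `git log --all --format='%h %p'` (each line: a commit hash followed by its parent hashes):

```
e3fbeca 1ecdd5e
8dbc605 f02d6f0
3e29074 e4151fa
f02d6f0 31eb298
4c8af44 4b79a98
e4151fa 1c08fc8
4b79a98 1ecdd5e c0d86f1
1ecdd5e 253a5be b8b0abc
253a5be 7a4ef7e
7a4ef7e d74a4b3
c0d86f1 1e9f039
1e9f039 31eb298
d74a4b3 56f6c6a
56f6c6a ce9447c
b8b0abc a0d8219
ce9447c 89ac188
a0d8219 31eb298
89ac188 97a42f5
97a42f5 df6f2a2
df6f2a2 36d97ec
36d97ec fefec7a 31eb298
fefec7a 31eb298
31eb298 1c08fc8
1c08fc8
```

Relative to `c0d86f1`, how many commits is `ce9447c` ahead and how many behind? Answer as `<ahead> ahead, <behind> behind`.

Reachable from ce9447c: {1c08fc8, 31eb298, 36d97ec, 89ac188, 97a42f5, ce9447c, df6f2a2, fefec7a}.
Reachable from c0d86f1: {1c08fc8, 1e9f039, 31eb298, c0d86f1}.
Only in ce9447c's history (ahead): {36d97ec, 89ac188, 97a42f5, ce9447c, df6f2a2, fefec7a} — 6.
Only in c0d86f1's history (behind): {1e9f039, c0d86f1} — 2.

6 ahead, 2 behind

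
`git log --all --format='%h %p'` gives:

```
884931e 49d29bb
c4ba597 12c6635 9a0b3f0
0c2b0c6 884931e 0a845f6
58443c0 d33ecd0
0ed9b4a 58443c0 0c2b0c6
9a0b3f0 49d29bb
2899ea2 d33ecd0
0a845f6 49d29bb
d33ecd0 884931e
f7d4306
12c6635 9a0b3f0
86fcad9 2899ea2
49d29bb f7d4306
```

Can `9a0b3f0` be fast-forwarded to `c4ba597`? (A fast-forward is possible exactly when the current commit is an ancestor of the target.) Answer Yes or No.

A fast-forward from 9a0b3f0 to c4ba597 is possible iff 9a0b3f0 is an ancestor of c4ba597.
Ancestors of c4ba597: {12c6635, 49d29bb, 9a0b3f0, c4ba597, f7d4306}.
9a0b3f0 is among them, so fast-forward is possible.

Yes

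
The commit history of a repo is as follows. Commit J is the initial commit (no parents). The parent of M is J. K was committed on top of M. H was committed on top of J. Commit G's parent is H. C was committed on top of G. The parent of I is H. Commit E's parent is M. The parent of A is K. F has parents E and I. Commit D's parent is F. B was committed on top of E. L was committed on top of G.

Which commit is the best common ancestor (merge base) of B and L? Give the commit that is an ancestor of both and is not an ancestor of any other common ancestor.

Ancestors of B: {B, E, J, M}.
Ancestors of L: {G, H, J, L}.
Common ancestors: {J}.
The only common ancestor is J, so it is the merge base.

J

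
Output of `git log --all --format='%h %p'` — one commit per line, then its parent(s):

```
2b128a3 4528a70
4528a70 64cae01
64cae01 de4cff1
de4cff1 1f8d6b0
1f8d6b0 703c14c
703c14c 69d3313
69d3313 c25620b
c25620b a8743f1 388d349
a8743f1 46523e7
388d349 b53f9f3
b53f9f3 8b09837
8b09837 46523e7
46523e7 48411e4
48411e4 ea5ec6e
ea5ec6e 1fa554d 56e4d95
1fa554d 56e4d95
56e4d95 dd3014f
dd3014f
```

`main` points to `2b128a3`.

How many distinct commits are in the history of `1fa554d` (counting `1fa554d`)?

3

Walking parent pointers from 1fa554d: reachable set = {1fa554d, 56e4d95, dd3014f}.
That is 3 commits.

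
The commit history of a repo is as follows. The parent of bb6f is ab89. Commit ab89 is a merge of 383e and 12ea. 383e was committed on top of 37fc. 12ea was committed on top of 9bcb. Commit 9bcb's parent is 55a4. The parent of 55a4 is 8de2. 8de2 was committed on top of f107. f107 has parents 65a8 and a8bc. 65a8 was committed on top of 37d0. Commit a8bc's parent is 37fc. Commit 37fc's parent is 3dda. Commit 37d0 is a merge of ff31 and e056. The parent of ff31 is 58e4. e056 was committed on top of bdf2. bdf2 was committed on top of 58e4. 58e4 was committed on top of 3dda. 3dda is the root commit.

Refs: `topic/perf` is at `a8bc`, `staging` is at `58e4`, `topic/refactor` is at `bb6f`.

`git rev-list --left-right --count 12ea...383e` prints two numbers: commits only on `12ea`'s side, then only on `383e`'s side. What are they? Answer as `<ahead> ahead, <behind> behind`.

Reachable from 12ea: {12ea, 37d0, 37fc, 3dda, 55a4, 58e4, 65a8, 8de2, 9bcb, a8bc, bdf2, e056, f107, ff31}.
Reachable from 383e: {37fc, 383e, 3dda}.
Only in 12ea's history (ahead): {12ea, 37d0, 55a4, 58e4, 65a8, 8de2, 9bcb, a8bc, bdf2, e056, f107, ff31} — 12.
Only in 383e's history (behind): {383e} — 1.

12 ahead, 1 behind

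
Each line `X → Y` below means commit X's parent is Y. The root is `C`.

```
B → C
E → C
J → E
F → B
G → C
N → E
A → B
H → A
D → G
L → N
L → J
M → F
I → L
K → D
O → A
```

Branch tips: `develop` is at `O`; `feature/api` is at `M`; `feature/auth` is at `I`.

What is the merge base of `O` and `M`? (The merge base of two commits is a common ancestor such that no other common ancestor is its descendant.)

B

Ancestors of O: {A, B, C, O}.
Ancestors of M: {B, C, F, M}.
Common ancestors: {B, C}.
Among these, B is not an ancestor of any other common ancestor — it is the merge base.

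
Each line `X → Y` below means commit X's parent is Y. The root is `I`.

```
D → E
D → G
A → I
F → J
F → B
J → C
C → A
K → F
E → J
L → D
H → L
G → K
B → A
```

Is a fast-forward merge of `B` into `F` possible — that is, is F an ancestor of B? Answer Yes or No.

No

A fast-forward from F to B is possible iff F is an ancestor of B.
Ancestors of B: {A, B, I}.
F is not among them, so fast-forward is not possible.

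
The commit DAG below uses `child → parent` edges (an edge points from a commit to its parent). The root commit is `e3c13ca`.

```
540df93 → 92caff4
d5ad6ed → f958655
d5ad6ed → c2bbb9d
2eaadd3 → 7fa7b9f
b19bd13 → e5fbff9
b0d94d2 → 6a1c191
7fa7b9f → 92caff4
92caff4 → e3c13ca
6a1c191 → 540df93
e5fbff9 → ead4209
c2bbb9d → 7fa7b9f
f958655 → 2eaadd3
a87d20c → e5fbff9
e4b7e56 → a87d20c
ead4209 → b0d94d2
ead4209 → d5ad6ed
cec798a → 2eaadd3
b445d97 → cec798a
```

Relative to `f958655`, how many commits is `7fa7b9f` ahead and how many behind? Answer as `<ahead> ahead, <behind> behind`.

Reachable from 7fa7b9f: {7fa7b9f, 92caff4, e3c13ca}.
Reachable from f958655: {2eaadd3, 7fa7b9f, 92caff4, e3c13ca, f958655}.
Only in 7fa7b9f's history (ahead): {} — 0.
Only in f958655's history (behind): {2eaadd3, f958655} — 2.

0 ahead, 2 behind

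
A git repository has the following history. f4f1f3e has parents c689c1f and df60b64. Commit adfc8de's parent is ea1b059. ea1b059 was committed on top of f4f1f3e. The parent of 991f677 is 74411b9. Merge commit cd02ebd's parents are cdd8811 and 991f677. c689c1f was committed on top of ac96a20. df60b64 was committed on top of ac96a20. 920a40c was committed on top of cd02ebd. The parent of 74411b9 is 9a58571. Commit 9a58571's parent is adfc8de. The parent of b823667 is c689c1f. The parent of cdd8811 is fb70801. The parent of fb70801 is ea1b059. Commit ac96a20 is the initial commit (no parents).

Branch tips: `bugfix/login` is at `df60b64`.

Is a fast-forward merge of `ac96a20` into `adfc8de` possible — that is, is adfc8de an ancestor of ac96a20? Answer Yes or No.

A fast-forward from adfc8de to ac96a20 is possible iff adfc8de is an ancestor of ac96a20.
Ancestors of ac96a20: {ac96a20}.
adfc8de is not among them, so fast-forward is not possible.

No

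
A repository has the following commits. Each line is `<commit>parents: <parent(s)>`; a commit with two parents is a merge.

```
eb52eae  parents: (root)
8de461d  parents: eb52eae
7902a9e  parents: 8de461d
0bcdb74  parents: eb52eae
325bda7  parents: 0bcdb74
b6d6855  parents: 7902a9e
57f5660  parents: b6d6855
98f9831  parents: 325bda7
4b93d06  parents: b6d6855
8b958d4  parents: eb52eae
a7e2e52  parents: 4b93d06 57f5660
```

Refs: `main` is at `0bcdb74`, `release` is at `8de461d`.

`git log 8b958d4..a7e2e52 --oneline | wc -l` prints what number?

6

Reachable from a7e2e52: {4b93d06, 57f5660, 7902a9e, 8de461d, a7e2e52, b6d6855, eb52eae}.
Reachable from 8b958d4: {8b958d4, eb52eae}.
In a7e2e52's history but not 8b958d4's: {4b93d06, 57f5660, 7902a9e, 8de461d, a7e2e52, b6d6855} — 6 commits.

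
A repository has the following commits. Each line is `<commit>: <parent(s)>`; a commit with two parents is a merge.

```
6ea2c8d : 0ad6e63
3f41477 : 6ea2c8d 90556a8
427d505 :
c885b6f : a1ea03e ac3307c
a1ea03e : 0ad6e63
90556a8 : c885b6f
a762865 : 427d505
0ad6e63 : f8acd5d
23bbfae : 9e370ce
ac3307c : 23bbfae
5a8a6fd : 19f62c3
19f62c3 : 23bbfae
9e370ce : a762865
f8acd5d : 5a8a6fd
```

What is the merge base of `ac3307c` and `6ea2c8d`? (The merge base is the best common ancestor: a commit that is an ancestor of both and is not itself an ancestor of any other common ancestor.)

Ancestors of ac3307c: {23bbfae, 427d505, 9e370ce, a762865, ac3307c}.
Ancestors of 6ea2c8d: {0ad6e63, 19f62c3, 23bbfae, 427d505, 5a8a6fd, 6ea2c8d, 9e370ce, a762865, f8acd5d}.
Common ancestors: {23bbfae, 427d505, 9e370ce, a762865}.
Among these, 23bbfae is not an ancestor of any other common ancestor — it is the merge base.

23bbfae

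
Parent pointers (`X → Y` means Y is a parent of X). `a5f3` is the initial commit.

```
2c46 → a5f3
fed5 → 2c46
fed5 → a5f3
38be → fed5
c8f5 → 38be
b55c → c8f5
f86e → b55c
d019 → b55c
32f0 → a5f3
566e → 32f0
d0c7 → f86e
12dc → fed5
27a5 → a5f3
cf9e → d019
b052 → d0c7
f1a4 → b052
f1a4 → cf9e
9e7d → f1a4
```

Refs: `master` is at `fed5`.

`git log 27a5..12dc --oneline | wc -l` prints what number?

3

Reachable from 12dc: {12dc, 2c46, a5f3, fed5}.
Reachable from 27a5: {27a5, a5f3}.
In 12dc's history but not 27a5's: {12dc, 2c46, fed5} — 3 commits.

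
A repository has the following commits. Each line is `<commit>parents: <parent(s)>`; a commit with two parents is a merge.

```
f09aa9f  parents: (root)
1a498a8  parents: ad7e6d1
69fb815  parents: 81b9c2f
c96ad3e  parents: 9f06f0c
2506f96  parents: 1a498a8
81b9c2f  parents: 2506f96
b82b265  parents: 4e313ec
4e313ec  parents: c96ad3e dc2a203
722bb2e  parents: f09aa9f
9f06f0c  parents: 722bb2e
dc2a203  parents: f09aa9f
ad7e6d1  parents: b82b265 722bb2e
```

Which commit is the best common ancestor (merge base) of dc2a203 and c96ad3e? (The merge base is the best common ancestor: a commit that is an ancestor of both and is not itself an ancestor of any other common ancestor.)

Ancestors of dc2a203: {dc2a203, f09aa9f}.
Ancestors of c96ad3e: {722bb2e, 9f06f0c, c96ad3e, f09aa9f}.
Common ancestors: {f09aa9f}.
The only common ancestor is f09aa9f, so it is the merge base.

f09aa9f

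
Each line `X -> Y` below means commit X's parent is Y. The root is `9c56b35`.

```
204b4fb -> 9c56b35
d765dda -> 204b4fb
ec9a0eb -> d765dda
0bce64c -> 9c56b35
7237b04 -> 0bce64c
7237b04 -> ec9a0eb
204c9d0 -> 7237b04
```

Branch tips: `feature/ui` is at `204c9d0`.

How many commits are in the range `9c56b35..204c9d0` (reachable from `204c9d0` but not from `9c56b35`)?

6

Reachable from 204c9d0: {0bce64c, 204b4fb, 204c9d0, 7237b04, 9c56b35, d765dda, ec9a0eb}.
Reachable from 9c56b35: {9c56b35}.
In 204c9d0's history but not 9c56b35's: {0bce64c, 204b4fb, 204c9d0, 7237b04, d765dda, ec9a0eb} — 6 commits.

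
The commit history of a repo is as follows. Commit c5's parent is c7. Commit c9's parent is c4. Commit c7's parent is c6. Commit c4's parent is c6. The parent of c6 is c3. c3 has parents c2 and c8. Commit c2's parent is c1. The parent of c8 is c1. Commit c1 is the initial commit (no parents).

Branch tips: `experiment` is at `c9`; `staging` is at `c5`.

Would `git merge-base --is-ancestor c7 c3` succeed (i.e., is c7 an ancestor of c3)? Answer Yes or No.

No

Ancestors of c3: {c1, c2, c3, c8}.
c7 is not in that set, so it is not an ancestor of c3.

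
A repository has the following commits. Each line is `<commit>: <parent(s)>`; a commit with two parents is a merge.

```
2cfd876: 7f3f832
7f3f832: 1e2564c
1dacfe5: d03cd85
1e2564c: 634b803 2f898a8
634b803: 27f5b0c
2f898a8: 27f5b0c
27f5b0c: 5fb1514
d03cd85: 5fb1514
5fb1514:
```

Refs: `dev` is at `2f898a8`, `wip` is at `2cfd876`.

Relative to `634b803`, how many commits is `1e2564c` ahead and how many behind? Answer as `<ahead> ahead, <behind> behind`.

2 ahead, 0 behind

Reachable from 1e2564c: {1e2564c, 27f5b0c, 2f898a8, 5fb1514, 634b803}.
Reachable from 634b803: {27f5b0c, 5fb1514, 634b803}.
Only in 1e2564c's history (ahead): {1e2564c, 2f898a8} — 2.
Only in 634b803's history (behind): {} — 0.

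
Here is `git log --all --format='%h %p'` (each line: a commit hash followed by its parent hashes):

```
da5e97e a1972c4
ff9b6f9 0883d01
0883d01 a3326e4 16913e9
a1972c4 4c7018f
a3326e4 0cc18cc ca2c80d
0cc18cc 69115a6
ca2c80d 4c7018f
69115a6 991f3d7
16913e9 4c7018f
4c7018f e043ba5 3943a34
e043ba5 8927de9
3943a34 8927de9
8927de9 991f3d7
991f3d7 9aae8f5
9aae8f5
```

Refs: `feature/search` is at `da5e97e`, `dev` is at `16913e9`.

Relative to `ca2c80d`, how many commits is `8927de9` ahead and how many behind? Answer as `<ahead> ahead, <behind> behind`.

Reachable from 8927de9: {8927de9, 991f3d7, 9aae8f5}.
Reachable from ca2c80d: {3943a34, 4c7018f, 8927de9, 991f3d7, 9aae8f5, ca2c80d, e043ba5}.
Only in 8927de9's history (ahead): {} — 0.
Only in ca2c80d's history (behind): {3943a34, 4c7018f, ca2c80d, e043ba5} — 4.

0 ahead, 4 behind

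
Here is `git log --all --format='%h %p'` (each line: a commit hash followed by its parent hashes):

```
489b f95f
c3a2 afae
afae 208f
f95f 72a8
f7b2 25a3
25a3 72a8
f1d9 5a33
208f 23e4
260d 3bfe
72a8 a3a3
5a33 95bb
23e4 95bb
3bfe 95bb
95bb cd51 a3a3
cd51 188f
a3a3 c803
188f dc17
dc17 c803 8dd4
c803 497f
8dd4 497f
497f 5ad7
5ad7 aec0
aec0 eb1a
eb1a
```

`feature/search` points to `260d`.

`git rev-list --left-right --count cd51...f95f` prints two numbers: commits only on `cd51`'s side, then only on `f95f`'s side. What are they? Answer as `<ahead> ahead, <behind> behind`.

4 ahead, 3 behind

Reachable from cd51: {188f, 497f, 5ad7, 8dd4, aec0, c803, cd51, dc17, eb1a}.
Reachable from f95f: {497f, 5ad7, 72a8, a3a3, aec0, c803, eb1a, f95f}.
Only in cd51's history (ahead): {188f, 8dd4, cd51, dc17} — 4.
Only in f95f's history (behind): {72a8, a3a3, f95f} — 3.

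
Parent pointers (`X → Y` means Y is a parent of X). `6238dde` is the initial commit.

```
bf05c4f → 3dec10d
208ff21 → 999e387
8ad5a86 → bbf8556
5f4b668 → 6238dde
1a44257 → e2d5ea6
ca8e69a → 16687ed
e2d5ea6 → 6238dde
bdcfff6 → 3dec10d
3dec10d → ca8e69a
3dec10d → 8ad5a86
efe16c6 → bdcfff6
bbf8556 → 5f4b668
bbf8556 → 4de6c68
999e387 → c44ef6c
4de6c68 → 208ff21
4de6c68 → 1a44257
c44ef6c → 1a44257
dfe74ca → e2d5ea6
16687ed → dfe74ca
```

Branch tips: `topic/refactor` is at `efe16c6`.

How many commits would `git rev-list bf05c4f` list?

Walking parent pointers from bf05c4f: reachable set = {16687ed, 1a44257, 208ff21, 3dec10d, 4de6c68, 5f4b668, 6238dde, 8ad5a86, 999e387, bbf8556, bf05c4f, c44ef6c, ca8e69a, dfe74ca, e2d5ea6}.
That is 15 commits.

15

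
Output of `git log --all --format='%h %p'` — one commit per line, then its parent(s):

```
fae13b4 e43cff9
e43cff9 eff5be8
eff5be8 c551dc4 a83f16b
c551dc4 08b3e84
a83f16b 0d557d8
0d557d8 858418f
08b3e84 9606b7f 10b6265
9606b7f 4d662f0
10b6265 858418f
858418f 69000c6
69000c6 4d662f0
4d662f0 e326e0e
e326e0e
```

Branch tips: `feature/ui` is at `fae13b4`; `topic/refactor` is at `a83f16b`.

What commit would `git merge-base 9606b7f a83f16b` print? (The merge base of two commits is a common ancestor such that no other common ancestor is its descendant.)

Ancestors of 9606b7f: {4d662f0, 9606b7f, e326e0e}.
Ancestors of a83f16b: {0d557d8, 4d662f0, 69000c6, 858418f, a83f16b, e326e0e}.
Common ancestors: {4d662f0, e326e0e}.
Among these, 4d662f0 is not an ancestor of any other common ancestor — it is the merge base.

4d662f0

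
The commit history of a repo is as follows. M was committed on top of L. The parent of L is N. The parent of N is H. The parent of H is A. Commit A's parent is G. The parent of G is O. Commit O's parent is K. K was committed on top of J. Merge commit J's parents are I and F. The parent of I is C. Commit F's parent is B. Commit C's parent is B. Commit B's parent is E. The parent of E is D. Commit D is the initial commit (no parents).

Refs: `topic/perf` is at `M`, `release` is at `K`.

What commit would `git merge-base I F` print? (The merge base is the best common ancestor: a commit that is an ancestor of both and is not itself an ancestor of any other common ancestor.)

B

Ancestors of I: {B, C, D, E, I}.
Ancestors of F: {B, D, E, F}.
Common ancestors: {B, D, E}.
Among these, B is not an ancestor of any other common ancestor — it is the merge base.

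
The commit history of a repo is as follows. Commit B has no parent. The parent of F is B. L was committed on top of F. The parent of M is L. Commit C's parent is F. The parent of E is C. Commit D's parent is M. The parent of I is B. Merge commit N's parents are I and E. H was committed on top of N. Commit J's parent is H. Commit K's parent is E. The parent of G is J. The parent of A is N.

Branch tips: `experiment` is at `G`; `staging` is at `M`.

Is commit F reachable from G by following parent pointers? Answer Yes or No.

Ancestors of G (commits reachable by following parents): {B, C, E, F, G, H, I, J, N}.
F is in that set, so it is an ancestor of G.

Yes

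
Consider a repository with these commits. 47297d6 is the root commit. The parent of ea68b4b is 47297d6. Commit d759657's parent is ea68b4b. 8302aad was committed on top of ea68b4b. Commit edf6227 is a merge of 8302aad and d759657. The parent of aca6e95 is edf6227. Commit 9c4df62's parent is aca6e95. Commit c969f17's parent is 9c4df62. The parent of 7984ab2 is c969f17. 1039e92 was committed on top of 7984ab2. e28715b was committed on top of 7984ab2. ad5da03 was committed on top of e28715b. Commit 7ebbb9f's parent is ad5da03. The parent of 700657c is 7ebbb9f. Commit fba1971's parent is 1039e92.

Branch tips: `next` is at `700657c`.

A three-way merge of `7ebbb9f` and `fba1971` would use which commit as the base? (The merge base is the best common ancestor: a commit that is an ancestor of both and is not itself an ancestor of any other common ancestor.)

Ancestors of 7ebbb9f: {47297d6, 7984ab2, 7ebbb9f, 8302aad, 9c4df62, aca6e95, ad5da03, c969f17, d759657, e28715b, ea68b4b, edf6227}.
Ancestors of fba1971: {1039e92, 47297d6, 7984ab2, 8302aad, 9c4df62, aca6e95, c969f17, d759657, ea68b4b, edf6227, fba1971}.
Common ancestors: {47297d6, 7984ab2, 8302aad, 9c4df62, aca6e95, c969f17, d759657, ea68b4b, edf6227}.
Among these, 7984ab2 is not an ancestor of any other common ancestor — it is the merge base.

7984ab2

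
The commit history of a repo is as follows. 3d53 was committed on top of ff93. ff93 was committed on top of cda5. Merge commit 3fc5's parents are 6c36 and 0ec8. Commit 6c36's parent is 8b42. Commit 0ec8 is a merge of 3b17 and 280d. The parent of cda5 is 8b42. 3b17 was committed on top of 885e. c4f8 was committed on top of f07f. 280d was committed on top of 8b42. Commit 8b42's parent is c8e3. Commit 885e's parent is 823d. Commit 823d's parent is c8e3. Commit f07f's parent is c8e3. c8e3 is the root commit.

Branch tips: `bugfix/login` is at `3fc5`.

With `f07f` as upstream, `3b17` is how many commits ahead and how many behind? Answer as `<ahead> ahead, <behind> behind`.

3 ahead, 1 behind

Reachable from 3b17: {3b17, 823d, 885e, c8e3}.
Reachable from f07f: {c8e3, f07f}.
Only in 3b17's history (ahead): {3b17, 823d, 885e} — 3.
Only in f07f's history (behind): {f07f} — 1.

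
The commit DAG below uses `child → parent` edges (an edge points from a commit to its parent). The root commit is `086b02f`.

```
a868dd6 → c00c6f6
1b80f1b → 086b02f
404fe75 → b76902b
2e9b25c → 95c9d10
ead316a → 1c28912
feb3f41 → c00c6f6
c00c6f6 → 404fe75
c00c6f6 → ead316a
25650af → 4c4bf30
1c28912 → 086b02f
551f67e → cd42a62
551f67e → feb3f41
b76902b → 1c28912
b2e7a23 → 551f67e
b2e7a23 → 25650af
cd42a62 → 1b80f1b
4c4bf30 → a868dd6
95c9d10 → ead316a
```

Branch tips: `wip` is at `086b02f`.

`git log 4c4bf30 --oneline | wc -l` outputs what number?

Walking parent pointers from 4c4bf30: reachable set = {086b02f, 1c28912, 404fe75, 4c4bf30, a868dd6, b76902b, c00c6f6, ead316a}.
That is 8 commits.

8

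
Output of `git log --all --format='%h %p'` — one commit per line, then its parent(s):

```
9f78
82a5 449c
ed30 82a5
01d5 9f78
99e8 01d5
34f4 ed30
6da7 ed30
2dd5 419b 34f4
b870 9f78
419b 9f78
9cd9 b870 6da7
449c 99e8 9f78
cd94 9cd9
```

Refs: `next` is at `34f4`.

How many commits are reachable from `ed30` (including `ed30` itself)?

6

Walking parent pointers from ed30: reachable set = {01d5, 449c, 82a5, 99e8, 9f78, ed30}.
That is 6 commits.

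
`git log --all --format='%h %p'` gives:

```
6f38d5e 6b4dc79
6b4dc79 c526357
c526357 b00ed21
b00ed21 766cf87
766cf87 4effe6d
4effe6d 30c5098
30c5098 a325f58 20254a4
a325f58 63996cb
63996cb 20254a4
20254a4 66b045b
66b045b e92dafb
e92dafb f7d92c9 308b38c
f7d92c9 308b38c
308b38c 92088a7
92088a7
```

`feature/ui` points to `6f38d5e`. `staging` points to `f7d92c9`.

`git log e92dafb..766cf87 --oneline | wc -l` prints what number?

Reachable from 766cf87: {20254a4, 308b38c, 30c5098, 4effe6d, 63996cb, 66b045b, 766cf87, 92088a7, a325f58, e92dafb, f7d92c9}.
Reachable from e92dafb: {308b38c, 92088a7, e92dafb, f7d92c9}.
In 766cf87's history but not e92dafb's: {20254a4, 30c5098, 4effe6d, 63996cb, 66b045b, 766cf87, a325f58} — 7 commits.

7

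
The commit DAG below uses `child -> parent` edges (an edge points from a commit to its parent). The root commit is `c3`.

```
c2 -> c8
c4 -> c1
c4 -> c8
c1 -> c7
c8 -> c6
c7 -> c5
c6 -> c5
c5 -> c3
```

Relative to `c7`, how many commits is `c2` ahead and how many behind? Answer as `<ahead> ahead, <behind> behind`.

Reachable from c2: {c2, c3, c5, c6, c8}.
Reachable from c7: {c3, c5, c7}.
Only in c2's history (ahead): {c2, c6, c8} — 3.
Only in c7's history (behind): {c7} — 1.

3 ahead, 1 behind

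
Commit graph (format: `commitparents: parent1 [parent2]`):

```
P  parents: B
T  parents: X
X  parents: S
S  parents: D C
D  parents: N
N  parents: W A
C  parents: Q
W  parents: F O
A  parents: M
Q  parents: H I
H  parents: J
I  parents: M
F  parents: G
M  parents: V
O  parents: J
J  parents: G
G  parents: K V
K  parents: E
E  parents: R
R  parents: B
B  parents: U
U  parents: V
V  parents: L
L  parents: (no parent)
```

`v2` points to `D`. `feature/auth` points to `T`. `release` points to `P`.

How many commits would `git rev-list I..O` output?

Reachable from O: {B, E, G, J, K, L, O, R, U, V}.
Reachable from I: {I, L, M, V}.
In O's history but not I's: {B, E, G, J, K, O, R, U} — 8 commits.

8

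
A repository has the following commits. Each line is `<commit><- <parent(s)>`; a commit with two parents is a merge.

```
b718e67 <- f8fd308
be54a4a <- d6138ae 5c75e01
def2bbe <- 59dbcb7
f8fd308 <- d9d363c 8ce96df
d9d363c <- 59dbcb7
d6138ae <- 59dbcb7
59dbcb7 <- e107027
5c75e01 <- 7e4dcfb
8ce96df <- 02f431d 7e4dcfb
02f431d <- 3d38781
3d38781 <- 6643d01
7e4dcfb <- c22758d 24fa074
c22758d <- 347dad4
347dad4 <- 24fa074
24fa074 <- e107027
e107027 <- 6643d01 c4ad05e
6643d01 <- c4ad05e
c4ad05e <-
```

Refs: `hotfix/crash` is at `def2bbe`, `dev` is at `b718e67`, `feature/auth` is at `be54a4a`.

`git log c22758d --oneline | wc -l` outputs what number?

6

Walking parent pointers from c22758d: reachable set = {24fa074, 347dad4, 6643d01, c22758d, c4ad05e, e107027}.
That is 6 commits.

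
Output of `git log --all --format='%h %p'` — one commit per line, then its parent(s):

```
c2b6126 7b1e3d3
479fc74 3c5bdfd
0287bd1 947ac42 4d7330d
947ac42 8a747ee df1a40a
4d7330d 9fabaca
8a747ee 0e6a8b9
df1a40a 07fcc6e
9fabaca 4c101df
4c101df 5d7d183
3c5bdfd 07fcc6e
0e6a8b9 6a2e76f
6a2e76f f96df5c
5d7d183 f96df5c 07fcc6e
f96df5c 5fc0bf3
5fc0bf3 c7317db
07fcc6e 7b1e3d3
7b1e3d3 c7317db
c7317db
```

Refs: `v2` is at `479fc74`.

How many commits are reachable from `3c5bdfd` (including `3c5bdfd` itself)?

Walking parent pointers from 3c5bdfd: reachable set = {07fcc6e, 3c5bdfd, 7b1e3d3, c7317db}.
That is 4 commits.

4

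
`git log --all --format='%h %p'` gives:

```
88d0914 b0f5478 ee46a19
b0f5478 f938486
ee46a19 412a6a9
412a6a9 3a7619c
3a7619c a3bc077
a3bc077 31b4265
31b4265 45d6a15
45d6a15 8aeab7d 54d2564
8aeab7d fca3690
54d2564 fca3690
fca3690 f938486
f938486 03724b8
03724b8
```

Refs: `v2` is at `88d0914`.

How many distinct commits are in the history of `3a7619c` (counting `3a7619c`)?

Walking parent pointers from 3a7619c: reachable set = {03724b8, 31b4265, 3a7619c, 45d6a15, 54d2564, 8aeab7d, a3bc077, f938486, fca3690}.
That is 9 commits.

9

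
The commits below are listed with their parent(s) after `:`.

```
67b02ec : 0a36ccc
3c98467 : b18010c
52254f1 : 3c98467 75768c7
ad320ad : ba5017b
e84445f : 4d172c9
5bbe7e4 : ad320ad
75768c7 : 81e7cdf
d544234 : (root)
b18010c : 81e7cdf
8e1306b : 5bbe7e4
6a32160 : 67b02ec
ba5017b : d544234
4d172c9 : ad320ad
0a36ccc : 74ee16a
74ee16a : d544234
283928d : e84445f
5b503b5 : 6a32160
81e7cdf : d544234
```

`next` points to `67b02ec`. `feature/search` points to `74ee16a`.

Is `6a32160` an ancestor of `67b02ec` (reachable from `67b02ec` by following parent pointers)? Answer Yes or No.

No

Ancestors of 67b02ec: {0a36ccc, 67b02ec, 74ee16a, d544234}.
6a32160 is not in that set, so it is not an ancestor of 67b02ec.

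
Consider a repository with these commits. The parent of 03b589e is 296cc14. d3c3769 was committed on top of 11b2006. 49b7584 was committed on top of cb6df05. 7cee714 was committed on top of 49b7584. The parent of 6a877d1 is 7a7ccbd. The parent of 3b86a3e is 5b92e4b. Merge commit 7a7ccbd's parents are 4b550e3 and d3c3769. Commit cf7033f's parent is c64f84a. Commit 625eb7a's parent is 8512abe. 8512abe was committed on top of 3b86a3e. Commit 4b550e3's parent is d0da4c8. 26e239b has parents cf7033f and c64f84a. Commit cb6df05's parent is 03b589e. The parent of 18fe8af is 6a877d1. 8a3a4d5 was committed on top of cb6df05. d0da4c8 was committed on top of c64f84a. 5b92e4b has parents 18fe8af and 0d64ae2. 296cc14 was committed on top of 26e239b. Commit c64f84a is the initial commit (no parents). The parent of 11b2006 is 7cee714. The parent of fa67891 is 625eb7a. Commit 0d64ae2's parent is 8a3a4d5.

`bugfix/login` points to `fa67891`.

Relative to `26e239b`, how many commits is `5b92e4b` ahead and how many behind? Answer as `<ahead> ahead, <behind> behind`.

Reachable from 5b92e4b: {03b589e, 0d64ae2, 11b2006, 18fe8af, 26e239b, 296cc14, 49b7584, 4b550e3, 5b92e4b, 6a877d1, 7a7ccbd, 7cee714, 8a3a4d5, c64f84a, cb6df05, cf7033f, d0da4c8, d3c3769}.
Reachable from 26e239b: {26e239b, c64f84a, cf7033f}.
Only in 5b92e4b's history (ahead): {03b589e, 0d64ae2, 11b2006, 18fe8af, 296cc14, 49b7584, 4b550e3, 5b92e4b, 6a877d1, 7a7ccbd, 7cee714, 8a3a4d5, cb6df05, d0da4c8, d3c3769} — 15.
Only in 26e239b's history (behind): {} — 0.

15 ahead, 0 behind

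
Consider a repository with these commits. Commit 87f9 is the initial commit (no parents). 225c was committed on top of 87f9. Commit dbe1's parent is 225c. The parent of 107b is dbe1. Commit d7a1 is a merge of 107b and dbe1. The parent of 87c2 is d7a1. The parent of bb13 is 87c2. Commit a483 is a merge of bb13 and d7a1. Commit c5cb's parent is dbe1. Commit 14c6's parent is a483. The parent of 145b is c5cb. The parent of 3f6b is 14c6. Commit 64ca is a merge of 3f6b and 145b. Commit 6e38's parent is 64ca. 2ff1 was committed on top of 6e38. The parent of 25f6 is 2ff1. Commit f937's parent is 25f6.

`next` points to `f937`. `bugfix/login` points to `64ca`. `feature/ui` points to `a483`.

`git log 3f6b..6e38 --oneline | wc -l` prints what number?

Reachable from 6e38: {107b, 145b, 14c6, 225c, 3f6b, 64ca, 6e38, 87c2, 87f9, a483, bb13, c5cb, d7a1, dbe1}.
Reachable from 3f6b: {107b, 14c6, 225c, 3f6b, 87c2, 87f9, a483, bb13, d7a1, dbe1}.
In 6e38's history but not 3f6b's: {145b, 64ca, 6e38, c5cb} — 4 commits.

4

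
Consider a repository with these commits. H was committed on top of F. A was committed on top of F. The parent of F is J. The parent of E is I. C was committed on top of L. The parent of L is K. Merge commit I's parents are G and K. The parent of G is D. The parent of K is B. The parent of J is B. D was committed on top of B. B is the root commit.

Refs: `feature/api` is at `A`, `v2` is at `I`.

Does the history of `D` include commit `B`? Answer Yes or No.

Ancestors of D (commits reachable by following parents): {B, D}.
B is in that set, so it is an ancestor of D.

Yes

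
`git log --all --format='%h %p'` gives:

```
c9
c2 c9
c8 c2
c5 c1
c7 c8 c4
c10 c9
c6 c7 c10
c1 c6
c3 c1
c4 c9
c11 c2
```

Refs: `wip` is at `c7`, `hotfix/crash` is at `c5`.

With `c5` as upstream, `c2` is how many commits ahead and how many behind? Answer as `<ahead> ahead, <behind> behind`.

Reachable from c2: {c2, c9}.
Reachable from c5: {c1, c10, c2, c4, c5, c6, c7, c8, c9}.
Only in c2's history (ahead): {} — 0.
Only in c5's history (behind): {c1, c10, c4, c5, c6, c7, c8} — 7.

0 ahead, 7 behind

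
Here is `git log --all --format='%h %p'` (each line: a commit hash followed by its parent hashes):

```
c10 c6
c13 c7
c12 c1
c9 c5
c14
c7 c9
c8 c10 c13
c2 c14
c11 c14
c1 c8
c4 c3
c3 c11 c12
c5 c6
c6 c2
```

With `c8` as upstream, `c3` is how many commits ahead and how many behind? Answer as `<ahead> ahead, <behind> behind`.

4 ahead, 0 behind

Reachable from c3: {c1, c10, c11, c12, c13, c14, c2, c3, c5, c6, c7, c8, c9}.
Reachable from c8: {c10, c13, c14, c2, c5, c6, c7, c8, c9}.
Only in c3's history (ahead): {c1, c11, c12, c3} — 4.
Only in c8's history (behind): {} — 0.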